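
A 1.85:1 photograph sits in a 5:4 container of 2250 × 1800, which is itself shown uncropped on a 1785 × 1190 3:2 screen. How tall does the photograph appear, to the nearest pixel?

1.85:1 in 2250×1800: fills the width, so the photograph is 2250.00 × 1216.22.
Second fit — the 5:4 canvas into 1785×1190 spans the height: 1487.50 × 1190.00 (×0.6611 from 2250×1800).
Applying the same ×0.6611: 1216.22 → 804.05.

804 px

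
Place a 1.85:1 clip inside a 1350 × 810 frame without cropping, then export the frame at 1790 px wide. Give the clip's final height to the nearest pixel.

968 px

In the 1350×810 frame the clip fills the width: height = 1350 / 1.850 ≈ 729.73 px.
Resizing to 1790 px wide multiplies everything by 1.3259: 729.73 → 967.57 px.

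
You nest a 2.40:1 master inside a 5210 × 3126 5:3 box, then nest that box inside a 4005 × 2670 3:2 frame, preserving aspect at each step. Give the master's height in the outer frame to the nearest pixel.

First fit — 2.40:1 into 5210×3126 spans the width: 5210.00 × 2170.83.
Second fit — the 5:3 canvas into 4005×2670 spans the width: 4005.00 × 2403.00 (×0.7687 from 5210×3126).
Applying the same ×0.7687: 2170.83 → 1668.75.

1669 px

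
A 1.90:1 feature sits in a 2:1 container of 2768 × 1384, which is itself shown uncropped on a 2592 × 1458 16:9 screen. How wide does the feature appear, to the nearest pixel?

2462 px

Inside the 2768×1384 canvas the feature is height-limited at 2629.60 × 1384.00.
Second fit — the 2:1 canvas into 2592×1458 spans the width: 2592.00 × 1296.00 (×0.9364 from 2768×1384).
The feature scales with it: width 2629.60 × 0.9364 ≈ 2462.40.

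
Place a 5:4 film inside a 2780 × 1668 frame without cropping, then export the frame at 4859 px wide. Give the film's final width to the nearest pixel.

Fitted into 2780×1668, the film spans the height; its width is 1668 × 5/4 ≈ 2085.00 px.
Scaling 2780 → 4859 is ×1.7478, so the width becomes 2085.00 × 1.7478 ≈ 3644.25 px.

3644 px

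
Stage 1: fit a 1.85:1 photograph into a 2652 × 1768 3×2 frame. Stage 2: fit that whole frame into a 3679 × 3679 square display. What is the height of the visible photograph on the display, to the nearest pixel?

Inside the 2652×1768 canvas the photograph is width-limited at 2652.00 × 1433.51.
3×2 in 3679×3679: fills the width, so the intermediate becomes 3679.00 × 2452.67 — a scale of ×1.3873.
The photograph scales with it: height 1433.51 × 1.3873 ≈ 1988.65.

1989 px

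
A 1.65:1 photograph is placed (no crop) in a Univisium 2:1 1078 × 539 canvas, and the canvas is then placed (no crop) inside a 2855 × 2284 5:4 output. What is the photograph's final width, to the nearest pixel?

2355 px

First fit — 1.65:1 into 1078×539 spans the height: 889.35 × 539.00.
Second fit — the Univisium 2:1 canvas into 2855×2284 spans the width: 2855.00 × 1427.50 (×2.6484 from 1078×539).
Applying the same ×2.6484: 889.35 → 2355.38.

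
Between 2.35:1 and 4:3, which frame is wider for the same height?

2.35 and 4:3 = 1.333; 2.35 > 1.333.

2.35:1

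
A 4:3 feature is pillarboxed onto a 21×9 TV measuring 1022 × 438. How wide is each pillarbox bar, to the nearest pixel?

Since 1.333 < 2.333, the feature is height-limited.
The feature is 438 × 4/3 ≈ 584.00 px wide.
Leftover width: 1022 − 584.00 = 438.00 px → 219.00 each side.

219 px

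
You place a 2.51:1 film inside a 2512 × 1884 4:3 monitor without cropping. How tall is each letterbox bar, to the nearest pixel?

442 px

2.51:1 is wider than 4:3, so it spans the full width.
Content height = 2512 / 2.510 ≈ 1000.80 px.
Leftover height: 1884 − 1000.80 = 883.20 px → 441.60 each side.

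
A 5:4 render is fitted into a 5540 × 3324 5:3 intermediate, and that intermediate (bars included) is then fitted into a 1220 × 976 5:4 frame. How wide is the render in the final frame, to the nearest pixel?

915 px

5:4 in 5540×3324: fills the height, so the render is 4155.00 × 3324.00.
5:3 in 1220×976: fills the width, so the intermediate becomes 1220.00 × 732.00 — a scale of ×0.2202.
So the render's width is 4155.00 × 0.2202 ≈ 915.00.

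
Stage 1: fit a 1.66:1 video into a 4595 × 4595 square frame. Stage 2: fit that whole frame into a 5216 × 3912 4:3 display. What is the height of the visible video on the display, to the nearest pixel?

1.66:1 in 4595×4595: fills the width, so the video is 4595.00 × 2768.07.
Second fit — the square canvas into 5216×3912 spans the height: 3912.00 × 3912.00 (×0.8514 from 4595×4595).
So the video's height is 2768.07 × 0.8514 ≈ 2356.63.

2357 px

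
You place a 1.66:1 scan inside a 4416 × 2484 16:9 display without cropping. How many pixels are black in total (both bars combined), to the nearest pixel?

1.66:1 (1.660) < 16:9 (1.778), so the scan fills the height.
Content width = 2484 × 1.660 ≈ 4123.4400 px.
Black = 4416 − 4123.4400 = 292.5600 px.
Across the 2484-px span: 292.5600 × 2484 ≈ 726719 px.

726719 pixels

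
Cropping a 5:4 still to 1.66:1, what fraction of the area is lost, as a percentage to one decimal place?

24.7%

The width stays; only height is cut (since 1.66:1 is wider than 5:4).
Area ratio = (1.250)/(1.660) = 75.30%; the remaining 24.70% is cropped out.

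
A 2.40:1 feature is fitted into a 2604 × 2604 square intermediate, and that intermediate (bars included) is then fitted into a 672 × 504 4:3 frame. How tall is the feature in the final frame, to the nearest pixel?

210 px

First fit — 2.40:1 into 2604×2604 spans the width: 2604.00 × 1085.00.
Second fit — the square canvas into 672×504 spans the height: 504.00 × 504.00 (×0.1935 from 2604×2604).
The feature scales with it: height 1085.00 × 0.1935 ≈ 210.00.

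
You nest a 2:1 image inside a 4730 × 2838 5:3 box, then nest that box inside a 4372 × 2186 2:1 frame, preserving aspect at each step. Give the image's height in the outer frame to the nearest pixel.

Inside the 4730×2838 canvas the image is width-limited at 4730.00 × 2365.00.
The 5:3 canvas is height-limited in 4372×2186, giving 3643.33 × 2186.00; scale factor 0.7703.
So the image's height is 2365.00 × 0.7703 ≈ 1821.67.

1822 px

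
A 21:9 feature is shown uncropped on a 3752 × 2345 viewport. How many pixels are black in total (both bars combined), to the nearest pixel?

Since 2.333 > 1.600, the feature is width-limited.
Content height = 3752 × 9/21 ≈ 1608.0000 px.
Black = 2345 − 1608.0000 = 737.0000 px.
That's 737.0000 × 3752 ≈ 2765224 black pixels.

2765224 pixels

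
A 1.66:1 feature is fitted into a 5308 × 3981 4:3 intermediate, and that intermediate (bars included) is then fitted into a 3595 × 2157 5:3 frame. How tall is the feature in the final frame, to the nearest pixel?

1733 px

First fit — 1.66:1 into 5308×3981 spans the width: 5308.00 × 3197.59.
The 4:3 canvas is height-limited in 3595×2157, giving 2876.00 × 2157.00; scale factor 0.5418.
So the feature's height is 3197.59 × 0.5418 ≈ 1732.53.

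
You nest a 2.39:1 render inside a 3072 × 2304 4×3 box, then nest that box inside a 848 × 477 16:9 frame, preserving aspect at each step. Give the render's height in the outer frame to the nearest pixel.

Inside the 3072×2304 canvas the render is width-limited at 3072.00 × 1285.36.
Second fit — the 4×3 canvas into 848×477 spans the height: 636.00 × 477.00 (×0.2070 from 3072×2304).
Applying the same ×0.2070: 1285.36 → 266.11.

266 px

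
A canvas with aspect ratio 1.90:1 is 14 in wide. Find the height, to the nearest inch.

7 in

Height = 14 / 1.900 = 7.37.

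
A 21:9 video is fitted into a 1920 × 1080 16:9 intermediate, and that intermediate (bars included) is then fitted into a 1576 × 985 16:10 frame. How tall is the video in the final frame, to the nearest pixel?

675 px

21:9 in 1920×1080: fills the width, so the video is 1920.00 × 822.86.
The 16:9 canvas is width-limited in 1576×985, giving 1576.00 × 886.50; scale factor 0.8208.
The video scales with it: height 822.86 × 0.8208 ≈ 675.43.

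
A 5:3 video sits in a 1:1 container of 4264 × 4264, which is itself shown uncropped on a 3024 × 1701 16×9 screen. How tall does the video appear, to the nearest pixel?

5:3 in 4264×4264: fills the width, so the video is 4264.00 × 2558.40.
1:1 in 3024×1701: fills the height, so the intermediate becomes 1701.00 × 1701.00 — a scale of ×0.3989.
So the video's height is 2558.40 × 0.3989 ≈ 1020.60.

1021 px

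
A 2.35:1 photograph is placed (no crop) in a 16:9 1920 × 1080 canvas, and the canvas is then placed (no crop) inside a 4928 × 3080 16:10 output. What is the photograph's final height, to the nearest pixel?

Inside the 1920×1080 canvas the photograph is width-limited at 1920.00 × 817.02.
16:9 in 4928×3080: fills the width, so the intermediate becomes 4928.00 × 2772.00 — a scale of ×2.5667.
Applying the same ×2.5667: 817.02 → 2097.02.

2097 px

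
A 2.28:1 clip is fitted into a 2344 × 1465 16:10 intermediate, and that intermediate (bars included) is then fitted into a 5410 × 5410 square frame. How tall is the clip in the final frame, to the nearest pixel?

2373 px

First fit — 2.28:1 into 2344×1465 spans the width: 2344.00 × 1028.07.
Second fit — the 16:10 canvas into 5410×5410 spans the width: 5410.00 × 3381.25 (×2.3080 from 2344×1465).
Applying the same ×2.3080: 1028.07 → 2372.81.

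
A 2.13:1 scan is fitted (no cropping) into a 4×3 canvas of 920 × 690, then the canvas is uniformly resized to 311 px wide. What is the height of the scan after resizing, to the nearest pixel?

Fitted into 920×690, the scan spans the width; its height is 920 / 2.130 ≈ 431.92 px.
Resizing to 311 px wide multiplies everything by 0.3380: 431.92 → 146.01 px.

146 px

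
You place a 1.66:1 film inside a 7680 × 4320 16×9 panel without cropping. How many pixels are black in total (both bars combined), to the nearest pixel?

1.66:1 (1.660) < 16×9 (1.778), so the film fills the height.
Content width = 4320 × 1.660 ≈ 7171.2000 px.
Black = 7680 − 7171.2000 = 508.8000 px.
Across the 4320-px span: 508.8000 × 4320 ≈ 2198016 px.

2198016 pixels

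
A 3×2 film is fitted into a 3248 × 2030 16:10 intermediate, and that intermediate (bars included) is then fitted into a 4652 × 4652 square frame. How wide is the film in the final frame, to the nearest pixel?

First fit — 3×2 into 3248×2030 spans the height: 3045.00 × 2030.00.
The 16:10 canvas is width-limited in 4652×4652, giving 4652.00 × 2907.50; scale factor 1.4323.
The film scales with it: width 3045.00 × 1.4323 ≈ 4361.25.

4361 px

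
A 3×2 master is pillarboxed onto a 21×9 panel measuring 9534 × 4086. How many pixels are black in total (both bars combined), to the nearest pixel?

13912830 pixels

3×2 is narrower than 21×9, so it spans the full height.
That makes the image 6129.0000 px wide (4086 × 3/2).
Black = 9534 − 6129.0000 = 3405.0000 px.
That's 3405.0000 × 4086 ≈ 13912830 black pixels.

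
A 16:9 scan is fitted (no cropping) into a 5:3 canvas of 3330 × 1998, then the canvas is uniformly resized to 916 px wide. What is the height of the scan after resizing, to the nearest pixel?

515 px

Fitted into 3330×1998, the scan spans the width; its height is 3330 × 9/16 ≈ 1873.12 px.
Resizing to 916 px wide multiplies everything by 0.2751: 1873.12 → 515.25 px.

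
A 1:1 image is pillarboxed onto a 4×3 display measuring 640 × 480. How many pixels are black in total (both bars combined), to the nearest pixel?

76800 pixels

1:1 is narrower than 4×3, so it spans the full height.
Content width = 480 × 1/1 ≈ 480.0000 px.
Black = 640 − 480.0000 = 160.0000 px.
Bar area = 160.0000 × 480 ≈ 76800 px.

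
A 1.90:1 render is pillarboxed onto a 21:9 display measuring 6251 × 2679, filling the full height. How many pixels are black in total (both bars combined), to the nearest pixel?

Content width = 2679 × 1.900 ≈ 5090.1000 px.
6251 − 5090.1000 = 1160.9000 px of bars.
That's 1160.9000 × 2679 ≈ 3110051 black pixels.

3110051 pixels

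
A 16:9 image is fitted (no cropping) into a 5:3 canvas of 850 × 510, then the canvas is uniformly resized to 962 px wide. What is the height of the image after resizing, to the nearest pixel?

In the 850×510 frame the image fills the width: height = 850 × 9/16 ≈ 478.12 px.
Scaling 850 → 962 is ×1.1318, so the height becomes 478.12 × 1.1318 ≈ 541.12 px.

541 px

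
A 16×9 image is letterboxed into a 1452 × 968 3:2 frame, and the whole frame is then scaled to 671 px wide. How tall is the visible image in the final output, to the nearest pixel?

377 px

In the 1452×968 frame the image fills the width: height = 1452 × 9/16 ≈ 816.75 px.
Scaling 1452 → 671 is ×0.4621, so the height becomes 816.75 × 0.4621 ≈ 377.44 px.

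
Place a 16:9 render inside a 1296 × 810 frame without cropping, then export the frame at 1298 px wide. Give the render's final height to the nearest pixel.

At 1296×810 the render is width-limited, so height = 1296 × 9/16 ≈ 729.00 px.
The frame scales by 1298/1296 = 1.0015; 729.00 × 1.0015 ≈ 730.12 px.

730 px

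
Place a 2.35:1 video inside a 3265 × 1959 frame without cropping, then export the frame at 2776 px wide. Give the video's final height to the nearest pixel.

Fitted into 3265×1959, the video spans the width; its height is 3265 / 2.350 ≈ 1389.36 px.
The frame scales by 2776/3265 = 0.8502; 1389.36 × 0.8502 ≈ 1181.28 px.

1181 px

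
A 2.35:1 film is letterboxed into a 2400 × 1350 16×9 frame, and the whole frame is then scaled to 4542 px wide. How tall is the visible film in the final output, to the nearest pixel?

Fitted into 2400×1350, the film spans the width; its height is 2400 / 2.350 ≈ 1021.28 px.
The frame scales by 4542/2400 = 1.8925; 1021.28 × 1.8925 ≈ 1932.77 px.

1933 px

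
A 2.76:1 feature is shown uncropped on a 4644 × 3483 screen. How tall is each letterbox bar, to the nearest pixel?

2.76:1 is wider than 4×3, so it spans the full width.
The feature is 4644 / 2.760 ≈ 1682.61 px tall.
Leftover height: 3483 − 1682.61 = 1800.39 px → 900.20 each side.

900 px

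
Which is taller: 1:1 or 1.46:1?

1 and 1.46; 1.46 > 1. The smaller width-to-height ratio is the taller frame.

1:1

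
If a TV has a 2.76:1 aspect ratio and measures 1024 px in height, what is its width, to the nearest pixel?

2826 px

1024 × 2.760 = 2826.24.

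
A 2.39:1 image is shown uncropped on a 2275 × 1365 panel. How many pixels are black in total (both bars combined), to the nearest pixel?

939842 pixels

Since 2.390 > 1.667, the image is width-limited.
That makes the image 951.8828 px tall (2275 / 2.390).
Leftover height: 1365 − 951.8828 = 413.1172 px.
Bar area = 413.1172 × 2275 ≈ 939842 px.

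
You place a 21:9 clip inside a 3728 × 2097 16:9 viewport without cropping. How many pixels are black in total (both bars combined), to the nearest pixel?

1861337 pixels

21:9 (2.333) > 16:9 (1.778), so the clip fills the width.
That makes the image 1597.7143 px tall (3728 × 9/21).
Leftover height: 2097 − 1597.7143 = 499.2857 px.
Across the 3728-px span: 499.2857 × 3728 ≈ 1861337 px.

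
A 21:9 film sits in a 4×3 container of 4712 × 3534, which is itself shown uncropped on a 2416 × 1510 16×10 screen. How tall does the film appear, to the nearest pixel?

Inside the 4712×3534 canvas the film is width-limited at 4712.00 × 2019.43.
Second fit — the 4×3 canvas into 2416×1510 spans the height: 2013.33 × 1510.00 (×0.4273 from 4712×3534).
Applying the same ×0.4273: 2019.43 → 862.86.

863 px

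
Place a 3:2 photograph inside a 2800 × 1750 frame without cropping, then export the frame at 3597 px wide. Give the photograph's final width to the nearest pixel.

Fitted into 2800×1750, the photograph spans the height; its width is 1750 × 3/2 ≈ 2625.00 px.
Resizing to 3597 px wide multiplies everything by 1.2846: 2625.00 → 3372.19 px.

3372 px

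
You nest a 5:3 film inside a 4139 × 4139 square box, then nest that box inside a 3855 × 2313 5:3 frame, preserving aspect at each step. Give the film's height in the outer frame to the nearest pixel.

First fit — 5:3 into 4139×4139 spans the width: 4139.00 × 2483.40.
square in 3855×2313: fills the height, so the intermediate becomes 2313.00 × 2313.00 — a scale of ×0.5588.
Applying the same ×0.5588: 2483.40 → 1387.80.

1388 px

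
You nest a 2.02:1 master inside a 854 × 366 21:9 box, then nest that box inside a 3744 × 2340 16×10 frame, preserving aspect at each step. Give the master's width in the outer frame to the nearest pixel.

First fit — 2.02:1 into 854×366 spans the height: 739.32 × 366.00.
Second fit — the 21:9 canvas into 3744×2340 spans the width: 3744.00 × 1604.57 (×4.3841 from 854×366).
Applying the same ×4.3841: 739.32 → 3241.23.

3241 px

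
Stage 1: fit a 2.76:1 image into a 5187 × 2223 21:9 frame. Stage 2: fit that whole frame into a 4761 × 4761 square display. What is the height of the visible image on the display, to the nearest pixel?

Inside the 5187×2223 canvas the image is width-limited at 5187.00 × 1879.35.
Second fit — the 21:9 canvas into 4761×4761 spans the width: 4761.00 × 2040.43 (×0.9179 from 5187×2223).
The image scales with it: height 1879.35 × 0.9179 ≈ 1725.00.

1725 px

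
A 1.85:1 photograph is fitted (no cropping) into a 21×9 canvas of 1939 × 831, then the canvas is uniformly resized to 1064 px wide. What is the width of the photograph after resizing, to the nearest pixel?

In the 1939×831 frame the photograph fills the height: width = 831 × 1.850 ≈ 1537.35 px.
Resizing to 1064 px wide multiplies everything by 0.5487: 1537.35 → 843.60 px.

844 px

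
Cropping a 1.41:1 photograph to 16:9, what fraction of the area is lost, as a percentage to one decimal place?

20.7%

Going from 1.41:1 to 16:9 means cutting height while keeping width.
(1.410)/(1.778) ≈ 0.793 of the area survives, leaving 20.69% discarded.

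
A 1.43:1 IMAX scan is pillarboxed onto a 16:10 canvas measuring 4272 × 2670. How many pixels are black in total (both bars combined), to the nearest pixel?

1.43:1 IMAX is narrower than 16:10, so it spans the full height.
That makes the image 3818.1000 px wide (2670 × 1.430).
Black = 4272 − 3818.1000 = 453.9000 px.
That's 453.9000 × 2670 ≈ 1211913 black pixels.

1211913 pixels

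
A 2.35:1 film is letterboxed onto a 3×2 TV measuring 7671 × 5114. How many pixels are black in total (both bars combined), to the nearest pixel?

2.35:1 is wider than 3×2, so it spans the full width.
That makes the image 3264.2553 px tall (7671 / 2.350).
5114 − 3264.2553 = 1849.7447 px of bars.
Across the 7671-px span: 1849.7447 × 7671 ≈ 14189391 px.

14189391 pixels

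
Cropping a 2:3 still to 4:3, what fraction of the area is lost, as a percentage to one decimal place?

50.0%

4:3 is wider than 2:3, so the crop keeps the full width and trims the height.
(0.667)/(1.333) ≈ 0.500 of the area survives, leaving 50.00% discarded.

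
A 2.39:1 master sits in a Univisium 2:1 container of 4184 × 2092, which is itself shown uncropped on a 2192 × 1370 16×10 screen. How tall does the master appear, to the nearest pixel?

First fit — 2.39:1 into 4184×2092 spans the width: 4184.00 × 1750.63.
Univisium 2:1 in 2192×1370: fills the width, so the intermediate becomes 2192.00 × 1096.00 — a scale of ×0.5239.
So the master's height is 1750.63 × 0.5239 ≈ 917.15.

917 px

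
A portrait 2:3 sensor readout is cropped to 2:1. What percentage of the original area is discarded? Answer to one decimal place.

66.7%

Going from portrait 2:3 to 2:1 means cutting height while keeping width.
(0.667)/(2.000) ≈ 0.333 of the area survives, leaving 66.67% discarded.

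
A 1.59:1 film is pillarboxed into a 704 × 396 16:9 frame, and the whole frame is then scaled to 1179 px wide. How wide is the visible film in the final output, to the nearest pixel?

1054 px

At 704×396 the film is height-limited, so width = 396 × 1.590 ≈ 629.64 px.
The frame scales by 1179/704 = 1.6747; 629.64 × 1.6747 ≈ 1054.47 px.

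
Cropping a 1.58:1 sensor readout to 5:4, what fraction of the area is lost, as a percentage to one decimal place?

Going from 1.58:1 to 5:4 means cutting width while keeping height.
Fraction kept = (1.250)/(1.580) ≈ 79.11%, so 20.89% is lost.

20.9%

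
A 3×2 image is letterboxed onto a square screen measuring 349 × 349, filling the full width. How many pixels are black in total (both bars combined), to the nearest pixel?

That makes the image 232.6667 px tall (349 × 2/3).
349 − 232.6667 = 116.3333 px of bars.
Across the 349-px span: 116.3333 × 349 ≈ 40600 px.

40600 pixels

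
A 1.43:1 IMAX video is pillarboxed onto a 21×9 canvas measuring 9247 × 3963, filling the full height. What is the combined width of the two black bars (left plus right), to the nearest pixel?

3580 px

That makes the image 5667.09 px wide (3963 × 1.430).
Black = 9247 − 5667.09 = 3579.91 px.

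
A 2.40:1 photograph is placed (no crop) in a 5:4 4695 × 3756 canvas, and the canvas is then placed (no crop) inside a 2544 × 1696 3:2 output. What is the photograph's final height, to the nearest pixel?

883 px

First fit — 2.40:1 into 4695×3756 spans the width: 4695.00 × 1956.25.
5:4 in 2544×1696: fills the height, so the intermediate becomes 2120.00 × 1696.00 — a scale of ×0.4515.
So the photograph's height is 1956.25 × 0.4515 ≈ 883.33.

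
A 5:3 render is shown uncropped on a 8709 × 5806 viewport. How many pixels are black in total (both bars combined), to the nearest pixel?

5056445 pixels

Since 1.667 > 1.500, the render is width-limited.
The render is 8709 × 3/5 ≈ 5225.4000 px tall.
5806 − 5225.4000 = 580.6000 px of bars.
Bar area = 580.6000 × 8709 ≈ 5056445 px.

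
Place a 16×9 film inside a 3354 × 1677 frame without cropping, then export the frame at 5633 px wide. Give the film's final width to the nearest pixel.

5007 px

In the 3354×1677 frame the film fills the height: width = 1677 × 16/9 ≈ 2981.33 px.
Resizing to 5633 px wide multiplies everything by 1.6795: 2981.33 → 5007.11 px.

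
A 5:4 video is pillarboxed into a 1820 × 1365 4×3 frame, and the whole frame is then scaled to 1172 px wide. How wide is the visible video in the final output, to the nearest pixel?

1099 px

In the 1820×1365 frame the video fills the height: width = 1365 × 5/4 ≈ 1706.25 px.
Resizing to 1172 px wide multiplies everything by 0.6440: 1706.25 → 1098.75 px.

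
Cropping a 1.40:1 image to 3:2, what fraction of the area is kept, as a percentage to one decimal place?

3:2 is wider than 1.40:1, so the crop keeps the full width and trims the height.
(1.400)/(1.500) ≈ 0.933 of the area survives.

93.3%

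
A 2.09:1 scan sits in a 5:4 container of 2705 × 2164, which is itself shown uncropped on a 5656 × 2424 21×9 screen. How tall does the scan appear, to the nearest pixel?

Inside the 2705×2164 canvas the scan is width-limited at 2705.00 × 1294.26.
5:4 in 5656×2424: fills the height, so the intermediate becomes 3030.00 × 2424.00 — a scale of ×1.1201.
Applying the same ×1.1201: 1294.26 → 1449.76.

1450 px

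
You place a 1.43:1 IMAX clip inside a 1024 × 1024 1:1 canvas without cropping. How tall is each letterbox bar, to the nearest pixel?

Since 1.430 > 1.000, the clip is width-limited.
Content height = 1024 / 1.430 ≈ 716.08 px.
1024 − 716.08 = 307.92 px of bars (153.96 each).

154 px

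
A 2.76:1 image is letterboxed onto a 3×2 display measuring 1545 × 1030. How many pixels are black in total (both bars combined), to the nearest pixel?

Since 2.760 > 1.500, the image is width-limited.
Content height = 1545 / 2.760 ≈ 559.7826 px.
1030 − 559.7826 = 470.2174 px of bars.
Across the 1545-px span: 470.2174 × 1545 ≈ 726486 px.

726486 pixels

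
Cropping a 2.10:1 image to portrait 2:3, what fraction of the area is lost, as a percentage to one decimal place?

The height stays; only width is cut (since portrait 2:3 is narrower than 2.10:1).
Fraction kept = (0.667)/(2.100) ≈ 31.75%, so 68.25% is lost.

68.3%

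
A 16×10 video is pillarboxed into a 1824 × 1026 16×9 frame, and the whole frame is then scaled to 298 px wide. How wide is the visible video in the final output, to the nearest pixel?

In the 1824×1026 frame the video fills the height: width = 1026 × 16/10 ≈ 1641.60 px.
The frame scales by 298/1824 = 0.1634; 1641.60 × 0.1634 ≈ 268.20 px.

268 px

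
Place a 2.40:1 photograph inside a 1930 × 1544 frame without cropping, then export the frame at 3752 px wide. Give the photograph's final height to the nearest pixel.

1563 px

In the 1930×1544 frame the photograph fills the width: height = 1930 / 2.400 ≈ 804.17 px.
Scaling 1930 → 3752 is ×1.9440, so the height becomes 804.17 × 1.9440 ≈ 1563.33 px.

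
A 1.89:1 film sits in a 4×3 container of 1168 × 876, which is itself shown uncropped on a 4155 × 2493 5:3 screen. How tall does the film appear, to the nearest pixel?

1759 px

1.89:1 in 1168×876: fills the width, so the film is 1168.00 × 617.99.
The 4×3 canvas is height-limited in 4155×2493, giving 3324.00 × 2493.00; scale factor 2.8459.
The film scales with it: height 617.99 × 2.8459 ≈ 1758.73.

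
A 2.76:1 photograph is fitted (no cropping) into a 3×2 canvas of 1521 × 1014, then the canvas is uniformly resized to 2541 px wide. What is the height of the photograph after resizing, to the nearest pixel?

In the 1521×1014 frame the photograph fills the width: height = 1521 / 2.760 ≈ 551.09 px.
The frame scales by 2541/1521 = 1.6706; 551.09 × 1.6706 ≈ 920.65 px.

921 px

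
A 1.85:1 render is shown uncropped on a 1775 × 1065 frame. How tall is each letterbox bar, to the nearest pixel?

1.85:1 (1.850) > 5:3 (1.667), so the render fills the width.
The render is 1775 / 1.850 ≈ 959.46 px tall.
Leftover height: 1065 − 959.46 = 105.54 px → 52.77 each side.

53 px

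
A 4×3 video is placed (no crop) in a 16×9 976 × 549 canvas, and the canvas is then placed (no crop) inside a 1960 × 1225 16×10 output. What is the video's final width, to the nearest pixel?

First fit — 4×3 into 976×549 spans the height: 732.00 × 549.00.
The 16×9 canvas is width-limited in 1960×1225, giving 1960.00 × 1102.50; scale factor 2.0082.
The video scales with it: width 732.00 × 2.0082 ≈ 1470.00.

1470 px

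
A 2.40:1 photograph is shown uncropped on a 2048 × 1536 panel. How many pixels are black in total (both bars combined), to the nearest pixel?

1398101 pixels

2.40:1 (2.400) > 4:3 (1.333), so the photograph fills the width.
That makes the image 853.3333 px tall (2048 / 2.400).
1536 − 853.3333 = 682.6667 px of bars.
That's 682.6667 × 2048 ≈ 1398101 black pixels.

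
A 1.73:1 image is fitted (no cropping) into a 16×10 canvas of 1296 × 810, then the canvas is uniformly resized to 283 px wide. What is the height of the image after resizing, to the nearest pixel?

164 px

Fitted into 1296×810, the image spans the width; its height is 1296 / 1.730 ≈ 749.13 px.
The frame scales by 283/1296 = 0.2184; 749.13 × 0.2184 ≈ 163.58 px.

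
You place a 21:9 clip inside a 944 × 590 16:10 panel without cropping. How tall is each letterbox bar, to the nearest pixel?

93 px

Since 2.333 > 1.600, the clip is width-limited.
The clip is 944 × 9/21 ≈ 404.57 px tall.
Leftover height: 590 − 404.57 = 185.43 px → 92.71 each side.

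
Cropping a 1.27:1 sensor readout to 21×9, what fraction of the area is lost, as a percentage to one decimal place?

Going from 1.27:1 to 21×9 means cutting height while keeping width.
Area ratio = (1.270)/(2.333) = 54.43%; the remaining 45.57% is cropped out.

45.6%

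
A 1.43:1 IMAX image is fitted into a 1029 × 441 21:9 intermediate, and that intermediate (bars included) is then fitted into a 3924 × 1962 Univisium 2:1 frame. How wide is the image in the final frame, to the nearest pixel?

2405 px

First fit — 1.43:1 IMAX into 1029×441 spans the height: 630.63 × 441.00.
Second fit — the 21:9 canvas into 3924×1962 spans the width: 3924.00 × 1681.71 (×3.8134 from 1029×441).
So the image's width is 630.63 × 3.8134 ≈ 2404.85.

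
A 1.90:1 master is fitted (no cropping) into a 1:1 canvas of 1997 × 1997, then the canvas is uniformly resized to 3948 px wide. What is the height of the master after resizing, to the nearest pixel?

At 1997×1997 the master is width-limited, so height = 1997 / 1.900 ≈ 1051.05 px.
Resizing to 3948 px wide multiplies everything by 1.9770: 1051.05 → 2077.89 px.

2078 px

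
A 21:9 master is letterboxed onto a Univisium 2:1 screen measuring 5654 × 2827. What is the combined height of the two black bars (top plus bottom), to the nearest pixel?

21:9 (2.333) > Univisium 2:1 (2.000), so the master fills the width.
The master is 5654 × 9/21 ≈ 2423.14 px tall.
Leftover height: 2827 − 2423.14 = 403.86 px.

404 px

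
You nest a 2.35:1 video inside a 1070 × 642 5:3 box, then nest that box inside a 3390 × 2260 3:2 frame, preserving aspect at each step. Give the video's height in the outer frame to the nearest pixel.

1443 px

2.35:1 in 1070×642: fills the width, so the video is 1070.00 × 455.32.
The 5:3 canvas is width-limited in 3390×2260, giving 3390.00 × 2034.00; scale factor 3.1682.
So the video's height is 455.32 × 3.1682 ≈ 1442.55.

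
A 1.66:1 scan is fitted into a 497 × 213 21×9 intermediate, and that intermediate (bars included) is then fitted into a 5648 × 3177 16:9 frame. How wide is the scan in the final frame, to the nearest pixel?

1.66:1 in 497×213: fills the height, so the scan is 353.58 × 213.00.
21×9 in 5648×3177: fills the width, so the intermediate becomes 5648.00 × 2420.57 — a scale of ×11.3642.
So the scan's width is 353.58 × 11.3642 ≈ 4018.15.

4018 px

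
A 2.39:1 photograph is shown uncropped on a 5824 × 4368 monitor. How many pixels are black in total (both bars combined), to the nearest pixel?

2.39:1 (2.390) > 4×3 (1.333), so the photograph fills the width.
The photograph is 5824 / 2.390 ≈ 2436.8201 px tall.
4368 − 2436.8201 = 1931.1799 px of bars.
Bar area = 1931.1799 × 5824 ≈ 11247192 px.

11247192 pixels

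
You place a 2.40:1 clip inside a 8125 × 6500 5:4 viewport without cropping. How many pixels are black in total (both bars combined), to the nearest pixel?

25305990 pixels

2.40:1 (2.400) > 5:4 (1.250), so the clip fills the width.
Content height = 8125 / 2.400 ≈ 3385.4167 px.
Leftover height: 6500 − 3385.4167 = 3114.5833 px.
That's 3114.5833 × 8125 ≈ 25305990 black pixels.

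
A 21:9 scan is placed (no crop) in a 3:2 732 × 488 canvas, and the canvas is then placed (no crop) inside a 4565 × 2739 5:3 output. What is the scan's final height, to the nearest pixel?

Inside the 732×488 canvas the scan is width-limited at 732.00 × 313.71.
The 3:2 canvas is height-limited in 4565×2739, giving 4108.50 × 2739.00; scale factor 5.6127.
Applying the same ×5.6127: 313.71 → 1760.79.

1761 px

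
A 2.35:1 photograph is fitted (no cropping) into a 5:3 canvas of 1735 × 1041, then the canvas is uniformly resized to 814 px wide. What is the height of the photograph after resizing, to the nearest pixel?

346 px

In the 1735×1041 frame the photograph fills the width: height = 1735 / 2.350 ≈ 738.30 px.
The frame scales by 814/1735 = 0.4692; 738.30 × 0.4692 ≈ 346.38 px.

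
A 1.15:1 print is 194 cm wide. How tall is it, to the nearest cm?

169 cm

Height = 194 / 1.150 = 168.70.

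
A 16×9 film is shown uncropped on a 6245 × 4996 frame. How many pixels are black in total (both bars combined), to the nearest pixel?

16×9 (1.778) > 5:4 (1.250), so the film fills the width.
That makes the image 3512.8125 px tall (6245 × 9/16).
Black = 4996 − 3512.8125 = 1483.1875 px.
Across the 6245-px span: 1483.1875 × 6245 ≈ 9262506 px.

9262506 pixels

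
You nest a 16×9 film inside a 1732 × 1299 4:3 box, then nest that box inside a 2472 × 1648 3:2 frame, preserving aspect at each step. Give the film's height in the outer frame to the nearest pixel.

Inside the 1732×1299 canvas the film is width-limited at 1732.00 × 974.25.
Second fit — the 4:3 canvas into 2472×1648 spans the height: 2197.33 × 1648.00 (×1.2687 from 1732×1299).
The film scales with it: height 974.25 × 1.2687 ≈ 1236.00.

1236 px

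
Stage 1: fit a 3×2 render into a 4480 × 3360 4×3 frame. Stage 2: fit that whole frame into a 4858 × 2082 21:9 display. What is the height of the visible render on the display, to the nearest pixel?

3×2 in 4480×3360: fills the width, so the render is 4480.00 × 2986.67.
4×3 in 4858×2082: fills the height, so the intermediate becomes 2776.00 × 2082.00 — a scale of ×0.6196.
The render scales with it: height 2986.67 × 0.6196 ≈ 1850.67.

1851 px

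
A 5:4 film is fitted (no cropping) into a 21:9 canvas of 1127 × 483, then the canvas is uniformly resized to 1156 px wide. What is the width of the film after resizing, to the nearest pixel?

Fitted into 1127×483, the film spans the height; its width is 483 × 5/4 ≈ 603.75 px.
Scaling 1127 → 1156 is ×1.0257, so the width becomes 603.75 × 1.0257 ≈ 619.29 px.

619 px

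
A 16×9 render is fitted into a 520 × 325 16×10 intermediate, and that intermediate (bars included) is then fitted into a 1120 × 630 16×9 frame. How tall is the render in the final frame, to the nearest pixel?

567 px

First fit — 16×9 into 520×325 spans the width: 520.00 × 292.50.
16×10 in 1120×630: fills the height, so the intermediate becomes 1008.00 × 630.00 — a scale of ×1.9385.
The render scales with it: height 292.50 × 1.9385 ≈ 567.00.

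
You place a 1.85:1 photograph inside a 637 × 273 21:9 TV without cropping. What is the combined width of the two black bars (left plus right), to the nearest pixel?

1.85:1 is narrower than 21:9, so it spans the full height.
The photograph is 273 × 1.850 ≈ 505.05 px wide.
Leftover width: 637 − 505.05 = 131.95 px.

132 px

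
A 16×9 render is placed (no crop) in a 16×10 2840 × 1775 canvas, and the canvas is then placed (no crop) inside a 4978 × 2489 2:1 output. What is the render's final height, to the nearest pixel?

16×9 in 2840×1775: fills the width, so the render is 2840.00 × 1597.50.
Second fit — the 16×10 canvas into 4978×2489 spans the height: 3982.40 × 2489.00 (×1.4023 from 2840×1775).
So the render's height is 1597.50 × 1.4023 ≈ 2240.10.

2240 px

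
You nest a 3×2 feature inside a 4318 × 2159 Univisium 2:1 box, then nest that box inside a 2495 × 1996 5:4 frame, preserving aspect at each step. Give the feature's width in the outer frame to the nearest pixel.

1871 px

Inside the 4318×2159 canvas the feature is height-limited at 3238.50 × 2159.00.
Second fit — the Univisium 2:1 canvas into 2495×1996 spans the width: 2495.00 × 1247.50 (×0.5778 from 4318×2159).
Applying the same ×0.5778: 3238.50 → 1871.25.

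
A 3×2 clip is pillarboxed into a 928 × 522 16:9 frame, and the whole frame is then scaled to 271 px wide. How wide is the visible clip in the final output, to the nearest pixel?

Fitted into 928×522, the clip spans the height; its width is 522 × 3/2 ≈ 783.00 px.
Resizing to 271 px wide multiplies everything by 0.2920: 783.00 → 228.66 px.

229 px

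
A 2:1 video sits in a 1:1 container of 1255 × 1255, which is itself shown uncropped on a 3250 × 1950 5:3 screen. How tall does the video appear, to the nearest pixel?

First fit — 2:1 into 1255×1255 spans the width: 1255.00 × 627.50.
1:1 in 3250×1950: fills the height, so the intermediate becomes 1950.00 × 1950.00 — a scale of ×1.5538.
The video scales with it: height 627.50 × 1.5538 ≈ 975.00.

975 px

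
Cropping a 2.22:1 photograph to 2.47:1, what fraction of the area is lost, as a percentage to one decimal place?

Going from 2.22:1 to 2.47:1 means cutting height while keeping width.
(2.220)/(2.470) ≈ 0.899 of the area survives, leaving 10.12% discarded.

10.1%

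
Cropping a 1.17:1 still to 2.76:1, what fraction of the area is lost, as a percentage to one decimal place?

Going from 1.17:1 to 2.76:1 means cutting height while keeping width.
Fraction kept = (1.170)/(2.760) ≈ 42.39%, so 57.61% is lost.

57.6%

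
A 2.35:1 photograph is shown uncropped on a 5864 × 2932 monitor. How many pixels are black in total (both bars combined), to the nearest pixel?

Since 2.350 > 2.000, the photograph is width-limited.
The photograph is 5864 / 2.350 ≈ 2495.3191 px tall.
2932 − 2495.3191 = 436.6809 px of bars.
That's 436.6809 × 5864 ≈ 2560697 black pixels.

2560697 pixels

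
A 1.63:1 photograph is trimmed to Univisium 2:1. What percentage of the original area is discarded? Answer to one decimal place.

The width stays; only height is cut (since Univisium 2:1 is wider than 1.63:1).
Area ratio = (1.630)/(2.000) = 81.50%; the remaining 18.50% is cropped out.

18.5%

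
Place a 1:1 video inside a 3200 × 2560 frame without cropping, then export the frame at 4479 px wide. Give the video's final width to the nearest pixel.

3583 px

At 3200×2560 the video is height-limited, so width = 2560 × 1/1 ≈ 2560.00 px.
The frame scales by 4479/3200 = 1.3997; 2560.00 × 1.3997 ≈ 3583.20 px.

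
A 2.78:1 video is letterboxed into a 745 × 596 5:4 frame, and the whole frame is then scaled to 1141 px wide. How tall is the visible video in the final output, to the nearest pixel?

At 745×596 the video is width-limited, so height = 745 / 2.780 ≈ 267.99 px.
Scaling 745 → 1141 is ×1.5315, so the height becomes 267.99 × 1.5315 ≈ 410.43 px.

410 px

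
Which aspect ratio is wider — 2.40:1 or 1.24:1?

2.4 and 1.24; 2.4 > 1.24.

2.40:1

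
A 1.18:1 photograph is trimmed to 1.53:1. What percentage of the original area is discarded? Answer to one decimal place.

Going from 1.18:1 to 1.53:1 means cutting height while keeping width.
Area ratio = (1.180)/(1.530) = 77.12%; the remaining 22.88% is cropped out.

22.9%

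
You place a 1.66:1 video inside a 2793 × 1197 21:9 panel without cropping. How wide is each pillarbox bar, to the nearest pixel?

1.66:1 is narrower than 21:9, so it spans the full height.
The video is 1197 × 1.660 ≈ 1987.02 px wide.
Black = 2793 − 1987.02 = 805.98 px, or 402.99 per bar.

403 px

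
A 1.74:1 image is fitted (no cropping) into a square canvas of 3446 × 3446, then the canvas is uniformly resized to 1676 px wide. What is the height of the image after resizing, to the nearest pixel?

963 px

In the 3446×3446 frame the image fills the width: height = 3446 / 1.740 ≈ 1980.46 px.
The frame scales by 1676/3446 = 0.4864; 1980.46 × 0.4864 ≈ 963.22 px.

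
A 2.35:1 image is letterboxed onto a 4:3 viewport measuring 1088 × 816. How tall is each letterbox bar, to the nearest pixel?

177 px

2.35:1 is wider than 4:3, so it spans the full width.
The image is 1088 / 2.350 ≈ 462.98 px tall.
816 − 462.98 = 353.02 px of bars (176.51 each).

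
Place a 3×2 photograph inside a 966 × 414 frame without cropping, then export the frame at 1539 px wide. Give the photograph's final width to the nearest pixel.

In the 966×414 frame the photograph fills the height: width = 414 × 3/2 ≈ 621.00 px.
The frame scales by 1539/966 = 1.5932; 621.00 × 1.5932 ≈ 989.36 px.

989 px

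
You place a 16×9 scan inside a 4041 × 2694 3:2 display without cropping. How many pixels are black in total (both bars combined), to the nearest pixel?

1701008 pixels

Since 1.778 > 1.500, the scan is width-limited.
Content height = 4041 × 9/16 ≈ 2273.0625 px.
Black = 2694 − 2273.0625 = 420.9375 px.
That's 420.9375 × 4041 ≈ 1701008 black pixels.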